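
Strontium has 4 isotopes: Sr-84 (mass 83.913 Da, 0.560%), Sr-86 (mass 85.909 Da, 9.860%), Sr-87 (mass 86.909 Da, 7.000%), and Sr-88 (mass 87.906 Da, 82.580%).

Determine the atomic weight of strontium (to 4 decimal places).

The abundance-weighted mean is 0.00560 × 83.913 + 0.09860 × 85.909 + 0.07000 × 86.909 + 0.82580 × 87.906
= 0.46991 + 8.47063 + 6.08363 + 72.59277 = 87.61694 Da

87.6169 Da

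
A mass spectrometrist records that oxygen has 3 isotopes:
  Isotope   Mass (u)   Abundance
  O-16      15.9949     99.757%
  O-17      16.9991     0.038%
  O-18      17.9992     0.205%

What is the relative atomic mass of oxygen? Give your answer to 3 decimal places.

Average mass = Σ (abundance × isotope mass) = 0.99757 × 15.9949 + 0.00038 × 16.9991 + 0.00205 × 17.9992
= 15.95603 + 0.00646 + 0.03690 = 15.99939 u

15.999 u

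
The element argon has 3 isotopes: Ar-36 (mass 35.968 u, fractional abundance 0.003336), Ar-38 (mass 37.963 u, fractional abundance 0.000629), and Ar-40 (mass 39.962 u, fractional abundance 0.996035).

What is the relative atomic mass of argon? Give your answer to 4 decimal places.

39.9474 u

Weight each isotope mass by its fractional abundance: 0.003336 × 35.968 + 0.000629 × 37.963 + 0.996035 × 39.962
= 0.11999 + 0.02388 + 39.80355 = 39.94742 u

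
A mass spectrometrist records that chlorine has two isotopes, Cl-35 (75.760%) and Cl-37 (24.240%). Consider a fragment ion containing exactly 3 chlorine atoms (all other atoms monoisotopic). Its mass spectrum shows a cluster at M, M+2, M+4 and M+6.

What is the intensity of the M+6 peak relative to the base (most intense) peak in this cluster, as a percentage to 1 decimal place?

3.3%

Term probabilities: M 0.4348, M+2 0.4174, M+4 0.1335, M+6 0.0142. Base peak = M.
P(M) = C(3,0) × 0.75760^3 × 0.24240^0 = 1 × 0.4348304 × 1.0000 = 0.434830 (base)
P(M+6) = C(3,3) × 0.75760^0 × 0.24240^3 = 1 × 1.0000 × 0.01424288 = 0.014243
Relative intensity = 0.014243 / 0.434830 × 100 = 3.3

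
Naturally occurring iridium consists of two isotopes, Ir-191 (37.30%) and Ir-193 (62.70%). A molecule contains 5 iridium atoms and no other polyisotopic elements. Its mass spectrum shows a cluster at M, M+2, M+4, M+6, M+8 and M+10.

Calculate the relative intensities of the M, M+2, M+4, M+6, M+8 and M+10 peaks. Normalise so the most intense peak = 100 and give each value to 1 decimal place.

Expanding (0.3730 + 0.6270)^5:
P(M) = 0.3730^5 = 0.007220
P(M+2) = 5 × 0.3730^4 × 0.6270^1 = 0.060684
P(M+4) = 10 × 0.3730^3 × 0.6270^2 = 0.204015
P(M+6) = 10 × 0.3730^2 × 0.6270^3 = 0.342942
P(M+8) = 5 × 0.3730^1 × 0.6270^4 = 0.288237
P(M+10) = 0.6270^5 = 0.096903
The M+6 peak is largest (0.342942); scaling to 100 gives 2.1 : 17.7 : 59.5 : 100.0 : 84.0 : 28.3.

2.1 : 17.7 : 59.5 : 100.0 : 84.0 : 28.3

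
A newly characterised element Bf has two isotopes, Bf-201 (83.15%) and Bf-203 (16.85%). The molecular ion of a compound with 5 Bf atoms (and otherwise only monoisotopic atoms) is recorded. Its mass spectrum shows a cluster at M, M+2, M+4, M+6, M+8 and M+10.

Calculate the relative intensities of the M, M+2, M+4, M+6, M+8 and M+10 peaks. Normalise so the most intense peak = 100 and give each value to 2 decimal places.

Expanding (0.8315 + 0.1685)^5:
P(M) = 0.8315^5 = 0.397476
P(M+2) = 5 × 0.8315^4 × 0.1685^1 = 0.402735
P(M+4) = 10 × 0.8315^3 × 0.1685^2 = 0.163225
P(M+6) = 10 × 0.8315^2 × 0.1685^3 = 0.033077
P(M+8) = 5 × 0.8315^1 × 0.1685^4 = 0.003351
P(M+10) = 0.1685^5 = 0.000136
The M+2 peak is largest (0.402735); scaling to 100 gives 98.69 : 100.00 : 40.53 : 8.21 : 0.83 : 0.03.

98.69 : 100.00 : 40.53 : 8.21 : 0.83 : 0.03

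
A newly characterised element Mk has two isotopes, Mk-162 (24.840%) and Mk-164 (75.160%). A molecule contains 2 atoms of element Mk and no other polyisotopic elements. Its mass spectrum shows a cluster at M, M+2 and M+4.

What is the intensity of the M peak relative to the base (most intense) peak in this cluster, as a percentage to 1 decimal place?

10.9%

Term probabilities: M 0.0617, M+2 0.3734, M+4 0.5649. Base peak = M+4.
P(M+4) = C(2,2) × 0.24840^0 × 0.75160^2 = 1 × 1.0000 × 0.56490256 = 0.564903 (base)
P(M) = C(2,0) × 0.24840^2 × 0.75160^0 = 1 × 0.06170256 × 1.0000 = 0.061703
Relative intensity = 0.061703 / 0.564903 × 100 = 10.9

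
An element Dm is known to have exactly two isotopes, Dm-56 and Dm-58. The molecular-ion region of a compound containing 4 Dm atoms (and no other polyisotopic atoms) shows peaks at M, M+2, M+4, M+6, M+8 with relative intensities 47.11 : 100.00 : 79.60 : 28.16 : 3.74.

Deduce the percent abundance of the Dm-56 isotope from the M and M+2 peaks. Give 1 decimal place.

Let p = fractional abundance of Dm-56. I(M+2)/I(M) = [C(4,1)·p^3·(1−p)] / p^4 = 4·(1−p)/p = 100.00/47.11 = 2.1227
(1−p)/p = 2.1227/4 = 0.5307  ⇒  p = 1/(1 + 0.5307) = 0.6533
Dm-56: 65.3%, Dm-58: 34.7%.

65.3%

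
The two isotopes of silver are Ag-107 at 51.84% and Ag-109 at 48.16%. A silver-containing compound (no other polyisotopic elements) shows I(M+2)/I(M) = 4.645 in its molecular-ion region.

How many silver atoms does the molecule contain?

5

The M+2/M ratio from n Ag atoms is n · q/p = n · 0.4816/0.5184.
n = 4.645 × 0.5184/0.4816 = 5.00 ≈ 5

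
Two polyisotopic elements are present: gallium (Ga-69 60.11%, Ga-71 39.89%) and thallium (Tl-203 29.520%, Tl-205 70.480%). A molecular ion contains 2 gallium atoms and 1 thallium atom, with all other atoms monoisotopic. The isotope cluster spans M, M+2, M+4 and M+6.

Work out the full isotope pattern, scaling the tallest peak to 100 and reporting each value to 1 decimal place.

26.9 : 100.0 : 97.2 : 28.3

Gallium pattern (n=2): 0.36132121 : 0.47955758 : 0.15912121
Thallium pattern (n=1): 0.2952 : 0.7048
Convolve the two distributions (both contribute in 2-u steps):
  M: 0.36132121×0.2952 = 0.106662
  M+2: 0.36132121×0.7048 + 0.47955758×0.2952 = 0.396225
  M+4: 0.47955758×0.7048 + 0.15912121×0.2952 = 0.384965
  M+6: 0.15912121×0.7048 = 0.112149
Scale to base peak (0.396225) = 100: 26.9 : 100.0 : 97.2 : 28.3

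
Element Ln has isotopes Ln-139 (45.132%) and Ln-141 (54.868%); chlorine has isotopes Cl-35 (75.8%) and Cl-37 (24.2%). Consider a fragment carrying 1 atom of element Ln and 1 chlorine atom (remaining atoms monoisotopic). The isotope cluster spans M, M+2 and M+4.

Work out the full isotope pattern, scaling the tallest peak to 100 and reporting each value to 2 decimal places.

65.15 : 100.00 : 25.29

Element Ln pattern (n=1): 0.45132 : 0.54868
Chlorine pattern (n=1): 0.7580 : 0.2420
Convolve the two distributions (both contribute in 2-u steps):
  M: 0.45132×0.7580 = 0.342101
  M+2: 0.45132×0.2420 + 0.54868×0.7580 = 0.525119
  M+4: 0.54868×0.2420 = 0.132781
Scale to base peak (0.525119) = 100: 65.15 : 100.00 : 25.29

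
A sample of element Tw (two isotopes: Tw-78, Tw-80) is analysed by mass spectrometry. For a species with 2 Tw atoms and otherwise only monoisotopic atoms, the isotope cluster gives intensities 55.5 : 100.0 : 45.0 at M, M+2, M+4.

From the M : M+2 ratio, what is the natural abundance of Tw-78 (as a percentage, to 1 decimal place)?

52.6%

Let p = fractional abundance of Tw-78. I(M+2)/I(M) = [C(2,1)·p^1·(1−p)] / p^2 = 2·(1−p)/p = 100.0/55.5 = 1.8018
(1−p)/p = 1.8018/2 = 0.9009  ⇒  p = 1/(1 + 0.9009) = 0.5261
Tw-78: 52.6%, Tw-80: 47.4%.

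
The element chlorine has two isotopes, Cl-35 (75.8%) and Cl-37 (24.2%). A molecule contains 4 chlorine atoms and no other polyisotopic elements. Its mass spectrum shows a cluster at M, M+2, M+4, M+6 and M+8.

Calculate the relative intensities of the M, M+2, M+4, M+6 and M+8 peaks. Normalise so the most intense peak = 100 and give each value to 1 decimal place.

Each Cl atom is independently Cl-35 (p = 0.758) or Cl-37 (q = 0.242); the cluster is the binomial expansion (p + q)^4.
P(M) = 0.758^4 = 0.330124
P(M+2) = 4 × 0.758^3 × 0.242^1 = 0.421583
P(M+4) = 6 × 0.758^2 × 0.242^2 = 0.201893
P(M+6) = 4 × 0.758^1 × 0.242^3 = 0.042971
P(M+8) = 0.242^4 = 0.003430
The M+2 peak is largest (0.421583); scaling to 100 gives 78.3 : 100.0 : 47.9 : 10.2 : 0.8.

78.3 : 100.0 : 47.9 : 10.2 : 0.8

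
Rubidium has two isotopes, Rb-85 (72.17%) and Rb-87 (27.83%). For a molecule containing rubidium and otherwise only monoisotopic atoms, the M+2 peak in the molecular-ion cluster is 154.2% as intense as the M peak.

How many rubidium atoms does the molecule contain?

With n Rb atoms, P(M+2)/P(M) = C(n,1)·p^(n−1)q / p^n = n·q/p = n · 0.2783/0.7217.
n = 1.542 × 0.7217/0.2783 = 4.00 ≈ 4

4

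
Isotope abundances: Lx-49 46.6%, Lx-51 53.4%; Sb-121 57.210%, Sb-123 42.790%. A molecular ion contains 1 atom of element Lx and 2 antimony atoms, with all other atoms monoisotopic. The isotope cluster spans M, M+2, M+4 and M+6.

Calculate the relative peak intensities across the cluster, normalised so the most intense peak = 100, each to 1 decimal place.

Element Lx pattern (n=1): 0.4660 : 0.5340
Antimony pattern (n=2): 0.32729841 : 0.48960318 : 0.18309841
Convolve the two distributions (both contribute in 2-u steps):
  M: 0.4660×0.32729841 = 0.152521
  M+2: 0.4660×0.48960318 + 0.5340×0.32729841 = 0.402932
  M+4: 0.4660×0.18309841 + 0.5340×0.48960318 = 0.346772
  M+6: 0.5340×0.18309841 = 0.097775
Scale to base peak (0.402932) = 100: 37.9 : 100.0 : 86.1 : 24.3

37.9 : 100.0 : 86.1 : 24.3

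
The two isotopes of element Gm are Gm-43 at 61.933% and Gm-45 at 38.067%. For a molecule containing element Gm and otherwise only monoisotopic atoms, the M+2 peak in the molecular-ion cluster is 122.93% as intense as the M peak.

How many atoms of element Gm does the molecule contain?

2

The M+2/M ratio from n Gm atoms is n · q/p = n · 0.38067/0.61933.
n = 1.2293 × 0.61933/0.38067 = 2.00 ≈ 2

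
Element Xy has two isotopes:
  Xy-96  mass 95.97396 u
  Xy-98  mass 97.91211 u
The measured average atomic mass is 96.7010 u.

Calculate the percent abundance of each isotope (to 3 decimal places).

Xy-96: 62.488%, Xy-98: 37.512%

Let x be the fractional abundance of Xy-96; then Xy-98 has abundance 1 − x.
95.97396·x + 97.91211·(1 − x) = 96.7010
(95.97396 − 97.91211)·x = 96.7010 − 97.91211
x = -1.21111 / -1.93815 = 0.62488 → 62.488% Xy-96, 37.512% Xy-98.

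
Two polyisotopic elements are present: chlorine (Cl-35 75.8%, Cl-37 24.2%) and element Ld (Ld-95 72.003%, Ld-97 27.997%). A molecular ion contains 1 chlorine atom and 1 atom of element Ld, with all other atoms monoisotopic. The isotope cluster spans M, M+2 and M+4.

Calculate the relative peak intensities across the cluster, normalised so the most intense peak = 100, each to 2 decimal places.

Chlorine pattern (n=1): 0.7580 : 0.2420
Element Ld pattern (n=1): 0.72003 : 0.27997
Convolve the two distributions (both contribute in 2-u steps):
  M: 0.7580×0.72003 = 0.545783
  M+2: 0.7580×0.27997 + 0.2420×0.72003 = 0.386465
  M+4: 0.2420×0.27997 = 0.067753
Scale to base peak (0.545783) = 100: 100.00 : 70.81 : 12.41

100.00 : 70.81 : 12.41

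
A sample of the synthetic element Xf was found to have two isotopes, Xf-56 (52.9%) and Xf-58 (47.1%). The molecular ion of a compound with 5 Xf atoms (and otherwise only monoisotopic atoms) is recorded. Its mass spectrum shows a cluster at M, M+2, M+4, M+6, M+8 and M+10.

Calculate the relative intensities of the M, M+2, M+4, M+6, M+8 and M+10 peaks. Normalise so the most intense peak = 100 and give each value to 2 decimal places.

12.61 : 56.16 : 100.00 : 89.04 : 39.64 : 7.06

The 5 Xf atoms are independent, so intensities follow the terms of (0.529 + 0.471)^5.
P(M) = 0.529^5 = 0.041427
P(M+2) = 5 × 0.529^4 × 0.471^1 = 0.184422
P(M+4) = 10 × 0.529^3 × 0.471^2 = 0.328404
P(M+6) = 10 × 0.529^2 × 0.471^3 = 0.292398
P(M+8) = 5 × 0.529^1 × 0.471^4 = 0.130170
P(M+10) = 0.471^5 = 0.023180
The M+4 peak is largest (0.328404); scaling to 100 gives 12.61 : 56.16 : 100.00 : 89.04 : 39.64 : 7.06.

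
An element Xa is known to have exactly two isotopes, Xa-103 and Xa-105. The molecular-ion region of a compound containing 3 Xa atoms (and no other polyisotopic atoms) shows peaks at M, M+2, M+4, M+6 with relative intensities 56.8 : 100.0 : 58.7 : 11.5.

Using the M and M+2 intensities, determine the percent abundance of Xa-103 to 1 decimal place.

63.0%

Write p for the Xa-103 fraction. I(M+2)/I(M) = [C(3,1)·p^2·(1−p)] / p^3 = 3·(1−p)/p = 100.0/56.8 = 1.7606
(1−p)/p = 1.7606/3 = 0.5869  ⇒  p = 1/(1 + 0.5869) = 0.6302
Xa-103: 63.0%, Xa-105: 37.0%.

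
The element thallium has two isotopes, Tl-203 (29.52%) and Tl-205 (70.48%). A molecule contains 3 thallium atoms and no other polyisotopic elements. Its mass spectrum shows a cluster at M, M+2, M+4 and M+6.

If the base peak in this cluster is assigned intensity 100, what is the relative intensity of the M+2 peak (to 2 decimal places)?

41.88

(0.2952 + 0.7048)^3 gives M 0.0257, M+2 0.1843, M+4 0.4399, M+6 0.3501; the largest is M+4.
P(M+4) = C(3,2) × 0.2952^1 × 0.7048^2 = 3 × 0.2952 × 0.49674304 = 0.439916 (base)
P(M+2) = C(3,1) × 0.2952^2 × 0.7048^1 = 3 × 0.08714304 × 0.7048 = 0.184255
Relative intensity = 0.184255 / 0.439916 × 100 = 41.88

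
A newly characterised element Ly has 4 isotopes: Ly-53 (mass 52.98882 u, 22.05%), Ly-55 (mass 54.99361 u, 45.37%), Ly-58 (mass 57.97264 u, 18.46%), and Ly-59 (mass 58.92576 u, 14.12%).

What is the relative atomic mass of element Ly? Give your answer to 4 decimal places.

Weight each isotope mass by its fractional abundance: 0.2205 × 52.98882 + 0.4537 × 54.99361 + 0.1846 × 57.97264 + 0.1412 × 58.92576
= 11.684035 + 24.950601 + 10.701749 + 8.320317 = 55.656702 u

55.6567 u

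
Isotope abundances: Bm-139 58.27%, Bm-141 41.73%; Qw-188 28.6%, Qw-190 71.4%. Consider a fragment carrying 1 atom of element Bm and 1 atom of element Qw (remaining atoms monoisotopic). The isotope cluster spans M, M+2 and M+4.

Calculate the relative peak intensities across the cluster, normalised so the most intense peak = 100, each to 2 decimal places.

Element Bm pattern (n=1): 0.5827 : 0.4173
Element Qw pattern (n=1): 0.2860 : 0.7140
Convolve the two distributions (both contribute in 2-u steps):
  M: 0.5827×0.2860 = 0.166652
  M+2: 0.5827×0.7140 + 0.4173×0.2860 = 0.535396
  M+4: 0.4173×0.7140 = 0.297952
Scale to base peak (0.535396) = 100: 31.13 : 100.00 : 55.65

31.13 : 100.00 : 55.65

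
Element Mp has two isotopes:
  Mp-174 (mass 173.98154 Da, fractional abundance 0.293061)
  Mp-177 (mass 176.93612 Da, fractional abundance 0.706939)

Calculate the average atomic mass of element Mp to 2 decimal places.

Weight each isotope mass by its fractional abundance: 0.293061 × 173.98154 + 0.706939 × 176.93612
= 50.987204 + 125.083044 = 176.070248 Da

176.07 Da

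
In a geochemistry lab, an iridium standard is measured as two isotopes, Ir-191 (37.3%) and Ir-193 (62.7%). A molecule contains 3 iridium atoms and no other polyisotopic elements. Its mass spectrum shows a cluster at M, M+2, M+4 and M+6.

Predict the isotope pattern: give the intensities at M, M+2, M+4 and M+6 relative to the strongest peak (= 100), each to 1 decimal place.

11.8 : 59.5 : 100.0 : 56.0

Each Ir atom is independently Ir-191 (p = 0.373) or Ir-193 (q = 0.627); the cluster is the binomial expansion (p + q)^3.
P(M) = 0.373^3 = 0.051895
P(M+2) = 3 × 0.373^2 × 0.627^1 = 0.261702
P(M+4) = 3 × 0.373^1 × 0.627^2 = 0.439911
P(M+6) = 0.627^3 = 0.246492
The M+4 peak is largest (0.439911); scaling to 100 gives 11.8 : 59.5 : 100.0 : 56.0.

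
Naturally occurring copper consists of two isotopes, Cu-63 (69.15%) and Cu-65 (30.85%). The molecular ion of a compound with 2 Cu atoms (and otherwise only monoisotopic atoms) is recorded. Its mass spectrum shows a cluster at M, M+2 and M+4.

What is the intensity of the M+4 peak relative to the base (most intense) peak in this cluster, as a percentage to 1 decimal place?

19.9%

Binomial terms of (0.6915 + 0.3085)^2: M 0.4782, M+2 0.4267, M+4 0.0952 → M is the base peak.
P(M) = C(2,0) × 0.6915^2 × 0.3085^0 = 1 × 0.47817225 × 1.0000 = 0.478172 (base)
P(M+4) = C(2,2) × 0.6915^0 × 0.3085^2 = 1 × 1.0000 × 0.09517225 = 0.095172
Relative intensity = 0.095172 / 0.478172 × 100 = 19.9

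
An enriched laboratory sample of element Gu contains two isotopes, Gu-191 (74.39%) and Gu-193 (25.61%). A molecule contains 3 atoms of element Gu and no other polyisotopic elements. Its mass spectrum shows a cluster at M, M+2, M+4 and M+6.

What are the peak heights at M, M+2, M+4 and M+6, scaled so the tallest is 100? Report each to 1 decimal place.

96.8 : 100.0 : 34.4 : 4.0

Each Gu atom is independently Gu-191 (p = 0.7439) or Gu-193 (q = 0.2561); the cluster is the binomial expansion (p + q)^3.
P(M) = 0.7439^3 = 0.411665
P(M+2) = 3 × 0.7439^2 × 0.2561^1 = 0.425167
P(M+4) = 3 × 0.7439^1 × 0.2561^2 = 0.146371
P(M+6) = 0.2561^3 = 0.016797
The M+2 peak is largest (0.425167); scaling to 100 gives 96.8 : 100.0 : 34.4 : 4.0.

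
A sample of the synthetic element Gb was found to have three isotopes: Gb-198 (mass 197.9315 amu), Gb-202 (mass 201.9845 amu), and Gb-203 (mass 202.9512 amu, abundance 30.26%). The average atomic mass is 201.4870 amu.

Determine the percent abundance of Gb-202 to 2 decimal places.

50.25%

The remaining 69.74% is split between Gb-198 (fraction x) and Gb-202 (fraction 0.6974 − x).
Substituting: 197.9315x + 201.9845(0.6974 − x) = 140.07396688
(197.9315 − 201.9845)x = -0.79002342  ⇒  x = 0.19492, y = 0.50248
Gb-198: 19.49%, Gb-202: 50.25%.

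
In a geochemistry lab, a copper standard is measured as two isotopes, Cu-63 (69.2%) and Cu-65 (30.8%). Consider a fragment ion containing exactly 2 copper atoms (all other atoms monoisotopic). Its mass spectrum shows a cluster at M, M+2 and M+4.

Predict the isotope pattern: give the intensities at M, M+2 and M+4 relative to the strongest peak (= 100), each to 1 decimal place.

Each Cu atom is independently Cu-63 (p = 0.692) or Cu-65 (q = 0.308); the cluster is the binomial expansion (p + q)^2.
P(M) = 0.692^2 = 0.478864
P(M+2) = 2 × 0.692^1 × 0.308^1 = 0.426272
P(M+4) = 0.308^2 = 0.094864
The M peak is largest (0.478864); scaling to 100 gives 100.0 : 89.0 : 19.8.

100.0 : 89.0 : 19.8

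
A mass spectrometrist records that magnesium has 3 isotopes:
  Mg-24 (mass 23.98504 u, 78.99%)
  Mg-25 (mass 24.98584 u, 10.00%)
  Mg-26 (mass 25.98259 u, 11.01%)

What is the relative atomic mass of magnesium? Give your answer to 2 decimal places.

24.31 u

Average mass = Σ (abundance × isotope mass) = 0.7899 × 23.98504 + 0.1000 × 24.98584 + 0.1101 × 25.98259
= 18.945783 + 2.498584 + 2.860683 = 24.305050 u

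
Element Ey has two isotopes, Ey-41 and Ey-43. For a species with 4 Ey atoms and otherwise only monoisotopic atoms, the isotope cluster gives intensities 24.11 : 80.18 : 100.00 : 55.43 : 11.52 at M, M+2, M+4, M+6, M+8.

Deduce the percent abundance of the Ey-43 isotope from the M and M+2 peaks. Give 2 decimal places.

If p is the fraction of Ey that is Ey-41, then I(M+2)/I(M) = [C(4,1)·p^3·(1−p)] / p^4 = 4·(1−p)/p = 80.18/24.11 = 3.3256
(1−p)/p = 3.3256/4 = 0.8314  ⇒  p = 1/(1 + 0.8314) = 0.5460
Ey-41: 54.60%, Ey-43: 45.40%.

45.40%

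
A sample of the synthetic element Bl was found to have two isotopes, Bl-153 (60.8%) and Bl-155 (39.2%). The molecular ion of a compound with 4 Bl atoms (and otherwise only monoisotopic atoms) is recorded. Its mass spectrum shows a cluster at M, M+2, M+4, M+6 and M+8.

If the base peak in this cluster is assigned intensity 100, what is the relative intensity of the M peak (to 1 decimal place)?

(0.608 + 0.392)^4 gives M 0.1367, M+2 0.3524, M+4 0.3408, M+6 0.1465, M+8 0.0236; the largest is M+2.
P(M+2) = C(4,1) × 0.608^3 × 0.392^1 = 4 × 0.22475571 × 0.3920 = 0.352417 (base)
P(M) = C(4,0) × 0.608^4 × 0.392^0 = 1 × 0.13665147 × 1.0000 = 0.136651
Relative intensity = 0.136651 / 0.352417 × 100 = 38.8

38.8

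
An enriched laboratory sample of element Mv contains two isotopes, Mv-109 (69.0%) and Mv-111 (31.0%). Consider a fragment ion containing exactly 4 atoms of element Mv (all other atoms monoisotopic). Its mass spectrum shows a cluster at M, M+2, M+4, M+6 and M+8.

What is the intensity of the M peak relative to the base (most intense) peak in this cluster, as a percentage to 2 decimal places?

55.65%

Binomial terms of (0.690 + 0.310)^4: M 0.2267, M+2 0.4074, M+4 0.2745, M+6 0.0822, M+8 0.0092 → M+2 is the base peak.
P(M+2) = C(4,1) × 0.690^3 × 0.310^1 = 4 × 0.328509 × 0.3100 = 0.407351 (base)
P(M) = C(4,0) × 0.690^4 × 0.310^0 = 1 × 0.22667121 × 1.0000 = 0.226671
Relative intensity = 0.226671 / 0.407351 × 100 = 55.65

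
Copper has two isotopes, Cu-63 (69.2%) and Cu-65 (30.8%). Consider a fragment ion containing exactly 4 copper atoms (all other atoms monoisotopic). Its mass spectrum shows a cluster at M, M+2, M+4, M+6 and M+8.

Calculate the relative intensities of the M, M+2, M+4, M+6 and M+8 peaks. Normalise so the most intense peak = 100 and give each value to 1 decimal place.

The 4 Cu atoms are independent, so intensities follow the terms of (0.692 + 0.308)^4.
P(M) = 0.692^4 = 0.229311
P(M+2) = 4 × 0.692^3 × 0.308^1 = 0.408253
P(M+4) = 6 × 0.692^2 × 0.308^2 = 0.272562
P(M+6) = 4 × 0.692^1 × 0.308^3 = 0.080876
P(M+8) = 0.308^4 = 0.008999
The M+2 peak is largest (0.408253); scaling to 100 gives 56.2 : 100.0 : 66.8 : 19.8 : 2.2.

56.2 : 100.0 : 66.8 : 19.8 : 2.2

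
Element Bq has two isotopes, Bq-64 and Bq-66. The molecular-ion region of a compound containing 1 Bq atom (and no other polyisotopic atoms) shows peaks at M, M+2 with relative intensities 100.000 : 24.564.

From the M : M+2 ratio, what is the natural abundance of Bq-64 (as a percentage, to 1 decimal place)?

80.3%

Let p = fractional abundance of Bq-64. I(M+2)/I(M) = [C(1,1)·p^0·(1−p)] / p^1 = 1·(1−p)/p = 24.564/100.000 = 0.2456
(1−p)/p = 0.2456/1 = 0.2456  ⇒  p = 1/(1 + 0.2456) = 0.8028
Bq-64: 80.3%, Bq-66: 19.7%.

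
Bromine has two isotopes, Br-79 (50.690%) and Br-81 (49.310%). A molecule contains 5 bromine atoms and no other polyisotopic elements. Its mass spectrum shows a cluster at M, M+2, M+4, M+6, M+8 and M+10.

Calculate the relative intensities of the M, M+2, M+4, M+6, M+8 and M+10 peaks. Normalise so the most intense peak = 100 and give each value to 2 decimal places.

The 5 Br atoms are independent, so intensities follow the terms of (0.50690 + 0.49310)^5.
P(M) = 0.50690^5 = 0.033467
P(M+2) = 5 × 0.50690^4 × 0.49310^1 = 0.162777
P(M+4) = 10 × 0.50690^3 × 0.49310^2 = 0.316692
P(M+6) = 10 × 0.50690^2 × 0.49310^3 = 0.308070
P(M+8) = 5 × 0.50690^1 × 0.49310^4 = 0.149842
P(M+10) = 0.49310^5 = 0.029152
The M+4 peak is largest (0.316692); scaling to 100 gives 10.57 : 51.40 : 100.00 : 97.28 : 47.31 : 9.21.

10.57 : 51.40 : 100.00 : 97.28 : 47.31 : 9.21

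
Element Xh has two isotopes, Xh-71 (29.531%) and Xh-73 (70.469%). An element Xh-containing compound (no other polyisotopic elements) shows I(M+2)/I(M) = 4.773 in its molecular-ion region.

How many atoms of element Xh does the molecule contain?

2

For n independent Xh atoms, I(M+2)/I(M) = n · (abundance Xh-73) / (abundance Xh-71) = n · 0.70469/0.29531.
n = 4.773 × 0.29531/0.70469 = 2.00 ≈ 2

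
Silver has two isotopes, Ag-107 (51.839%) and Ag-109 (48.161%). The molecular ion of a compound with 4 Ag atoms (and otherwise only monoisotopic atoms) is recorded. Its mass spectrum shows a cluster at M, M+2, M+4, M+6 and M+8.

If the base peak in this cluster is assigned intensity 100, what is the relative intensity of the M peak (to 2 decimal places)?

19.31

Term probabilities: M 0.0722, M+2 0.2684, M+4 0.3740, M+6 0.2316, M+8 0.0538. Base peak = M+4.
P(M+4) = C(4,2) × 0.51839^2 × 0.48161^2 = 6 × 0.26872819 × 0.23194819 = 0.373986 (base)
P(M) = C(4,0) × 0.51839^4 × 0.48161^0 = 1 × 0.07221484 × 1.0000 = 0.072215
Relative intensity = 0.072215 / 0.373986 × 100 = 19.31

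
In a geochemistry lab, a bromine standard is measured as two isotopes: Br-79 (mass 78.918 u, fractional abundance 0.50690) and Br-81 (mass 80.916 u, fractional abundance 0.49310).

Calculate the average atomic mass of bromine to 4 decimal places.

Ar = Σ fᵢ·mᵢ = 0.50690 × 78.918 + 0.49310 × 80.916
= 40.00353 + 39.89968 = 79.90321 u

79.9032 u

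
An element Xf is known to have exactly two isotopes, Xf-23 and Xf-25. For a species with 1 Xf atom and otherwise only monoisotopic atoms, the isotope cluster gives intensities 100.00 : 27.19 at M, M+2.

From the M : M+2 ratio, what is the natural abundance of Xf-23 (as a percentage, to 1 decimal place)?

Let p = fractional abundance of Xf-23. I(M+2)/I(M) = [C(1,1)·p^0·(1−p)] / p^1 = 1·(1−p)/p = 27.19/100.00 = 0.2719
(1−p)/p = 0.2719/1 = 0.2719  ⇒  p = 1/(1 + 0.2719) = 0.7862
Xf-23: 78.6%, Xf-25: 21.4%.

78.6%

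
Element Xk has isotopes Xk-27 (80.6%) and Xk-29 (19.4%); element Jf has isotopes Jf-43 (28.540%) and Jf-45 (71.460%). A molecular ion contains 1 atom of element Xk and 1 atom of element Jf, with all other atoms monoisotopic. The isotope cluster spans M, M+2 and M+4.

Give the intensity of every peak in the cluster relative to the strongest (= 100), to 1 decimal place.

Element Xk pattern (n=1): 0.8060 : 0.1940
Element Jf pattern (n=1): 0.2854 : 0.7146
Convolve the two distributions (both contribute in 2-u steps):
  M: 0.8060×0.2854 = 0.230032
  M+2: 0.8060×0.7146 + 0.1940×0.2854 = 0.631335
  M+4: 0.1940×0.7146 = 0.138632
Scale to base peak (0.631335) = 100: 36.4 : 100.0 : 22.0

36.4 : 100.0 : 22.0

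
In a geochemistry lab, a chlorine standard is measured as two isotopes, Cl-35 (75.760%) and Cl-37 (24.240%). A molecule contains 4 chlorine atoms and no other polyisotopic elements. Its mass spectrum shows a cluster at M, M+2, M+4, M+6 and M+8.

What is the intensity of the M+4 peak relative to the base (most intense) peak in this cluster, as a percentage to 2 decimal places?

Term probabilities: M 0.3294, M+2 0.4216, M+4 0.2023, M+6 0.0432, M+8 0.0035. Base peak = M+2.
P(M+2) = C(4,1) × 0.75760^3 × 0.24240^1 = 4 × 0.4348304 × 0.2424 = 0.421612 (base)
P(M+4) = C(4,2) × 0.75760^2 × 0.24240^2 = 6 × 0.57395776 × 0.05875776 = 0.202347
Relative intensity = 0.202347 / 0.421612 × 100 = 47.99

47.99%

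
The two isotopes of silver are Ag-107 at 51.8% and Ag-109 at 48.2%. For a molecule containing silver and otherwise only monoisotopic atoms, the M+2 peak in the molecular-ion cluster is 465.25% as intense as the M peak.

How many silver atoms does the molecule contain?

5

For n independent Ag atoms, I(M+2)/I(M) = n · (abundance Ag-109) / (abundance Ag-107) = n · 0.482/0.518.
n = 4.6525 × 0.518/0.482 = 5.00 ≈ 5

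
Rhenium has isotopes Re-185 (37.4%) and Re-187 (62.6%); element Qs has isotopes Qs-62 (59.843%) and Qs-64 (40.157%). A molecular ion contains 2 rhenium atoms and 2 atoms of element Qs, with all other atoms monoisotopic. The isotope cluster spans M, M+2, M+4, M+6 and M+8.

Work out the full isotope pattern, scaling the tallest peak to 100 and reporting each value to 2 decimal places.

12.91 : 60.55 : 100.00 : 68.01 : 16.29

Rhenium pattern (n=2): 0.139876 : 0.468248 : 0.391876
Element Qs pattern (n=2): 0.35811846 : 0.48062307 : 0.16125846
Convolve the two distributions (both contribute in 2-u steps):
  M: 0.139876×0.35811846 = 0.050092
  M+2: 0.139876×0.48062307 + 0.468248×0.35811846 = 0.234916
  M+4: 0.139876×0.16125846 + 0.468248×0.48062307 + 0.391876×0.35811846 = 0.387945
  M+6: 0.468248×0.16125846 + 0.391876×0.48062307 = 0.263854
  M+8: 0.391876×0.16125846 = 0.063193
Scale to base peak (0.387945) = 100: 12.91 : 60.55 : 100.00 : 68.01 : 16.29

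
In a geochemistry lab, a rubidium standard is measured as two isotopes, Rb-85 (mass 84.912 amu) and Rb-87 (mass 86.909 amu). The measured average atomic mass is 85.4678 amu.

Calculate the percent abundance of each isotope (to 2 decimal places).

With x = fraction of Rb-85 (so Rb-87 is 1 − x):
84.912·x + 86.909·(1 − x) = 85.4678
(84.912 − 86.909)·x = 85.4678 − 86.909
x = -1.4412 / -1.997 = 0.72168 → 72.17% Rb-85, 27.83% Rb-87.

Rb-85: 72.17%, Rb-87: 27.83%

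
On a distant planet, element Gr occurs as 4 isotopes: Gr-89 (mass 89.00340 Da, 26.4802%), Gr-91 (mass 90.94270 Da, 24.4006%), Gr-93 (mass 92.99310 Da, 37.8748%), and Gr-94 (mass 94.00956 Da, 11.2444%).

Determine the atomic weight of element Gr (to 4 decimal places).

91.5506 Da

Ar = Σ fᵢ·mᵢ = 0.264802 × 89.00340 + 0.244006 × 90.94270 + 0.378748 × 92.99310 + 0.112444 × 94.00956
= 23.568278 + 22.190564 + 35.220951 + 10.570811 = 91.550604 Da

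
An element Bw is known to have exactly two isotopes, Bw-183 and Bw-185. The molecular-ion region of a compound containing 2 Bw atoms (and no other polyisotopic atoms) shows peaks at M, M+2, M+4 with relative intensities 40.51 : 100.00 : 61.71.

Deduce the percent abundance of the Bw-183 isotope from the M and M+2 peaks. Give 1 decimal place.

Let p = fractional abundance of Bw-183. I(M+2)/I(M) = [C(2,1)·p^1·(1−p)] / p^2 = 2·(1−p)/p = 100.00/40.51 = 2.4685
(1−p)/p = 2.4685/2 = 1.2343  ⇒  p = 1/(1 + 1.2343) = 0.4476
Bw-183: 44.8%, Bw-185: 55.2%.

44.8%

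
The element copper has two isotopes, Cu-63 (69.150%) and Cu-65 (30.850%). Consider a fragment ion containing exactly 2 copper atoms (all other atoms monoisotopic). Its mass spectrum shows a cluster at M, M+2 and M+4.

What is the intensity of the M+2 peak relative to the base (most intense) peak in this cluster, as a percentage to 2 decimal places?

Term probabilities: M 0.4782, M+2 0.4267, M+4 0.0952. Base peak = M.
P(M) = C(2,0) × 0.69150^2 × 0.30850^0 = 1 × 0.47817225 × 1.0000 = 0.478172 (base)
P(M+2) = C(2,1) × 0.69150^1 × 0.30850^1 = 2 × 0.6915 × 0.3085 = 0.426656
Relative intensity = 0.426656 / 0.478172 × 100 = 89.23

89.23%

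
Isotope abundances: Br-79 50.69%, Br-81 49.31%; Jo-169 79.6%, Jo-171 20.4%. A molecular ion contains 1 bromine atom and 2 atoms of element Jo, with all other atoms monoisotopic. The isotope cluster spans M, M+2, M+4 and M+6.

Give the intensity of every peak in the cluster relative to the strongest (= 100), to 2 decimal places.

67.32 : 100.00 : 37.99 : 4.30

Bromine pattern (n=1): 0.5069 : 0.4931
Element Jo pattern (n=2): 0.633616 : 0.324768 : 0.041616
Convolve the two distributions (both contribute in 2-u steps):
  M: 0.5069×0.633616 = 0.321180
  M+2: 0.5069×0.324768 + 0.4931×0.633616 = 0.477061
  M+4: 0.5069×0.041616 + 0.4931×0.324768 = 0.181238
  M+6: 0.4931×0.041616 = 0.020521
Scale to base peak (0.477061) = 100: 67.32 : 100.00 : 37.99 : 4.30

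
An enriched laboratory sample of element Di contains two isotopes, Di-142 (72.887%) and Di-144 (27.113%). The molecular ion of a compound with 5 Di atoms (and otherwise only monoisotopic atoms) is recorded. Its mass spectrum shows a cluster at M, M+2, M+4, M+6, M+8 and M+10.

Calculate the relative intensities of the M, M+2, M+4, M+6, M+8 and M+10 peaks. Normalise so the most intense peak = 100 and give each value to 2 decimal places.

53.77 : 100.00 : 74.40 : 27.67 : 5.15 : 0.38

Expanding (0.72887 + 0.27113)^5:
P(M) = 0.72887^5 = 0.205708
P(M+2) = 5 × 0.72887^4 × 0.27113^1 = 0.382603
P(M+4) = 10 × 0.72887^3 × 0.27113^2 = 0.284646
P(M+6) = 10 × 0.72887^2 × 0.27113^3 = 0.105885
P(M+8) = 5 × 0.72887^1 × 0.27113^4 = 0.019694
P(M+10) = 0.27113^5 = 0.001465
The M+2 peak is largest (0.382603); scaling to 100 gives 53.77 : 100.00 : 74.40 : 27.67 : 5.15 : 0.38.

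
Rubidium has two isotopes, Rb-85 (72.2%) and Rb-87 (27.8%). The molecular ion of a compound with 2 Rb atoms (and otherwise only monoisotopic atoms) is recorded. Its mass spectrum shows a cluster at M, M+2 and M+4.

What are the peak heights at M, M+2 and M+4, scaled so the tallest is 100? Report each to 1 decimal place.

100.0 : 77.0 : 14.8

The 2 Rb atoms are independent, so intensities follow the terms of (0.722 + 0.278)^2.
P(M) = 0.722^2 = 0.521284
P(M+2) = 2 × 0.722^1 × 0.278^1 = 0.401432
P(M+4) = 0.278^2 = 0.077284
The M peak is largest (0.521284); scaling to 100 gives 100.0 : 77.0 : 14.8.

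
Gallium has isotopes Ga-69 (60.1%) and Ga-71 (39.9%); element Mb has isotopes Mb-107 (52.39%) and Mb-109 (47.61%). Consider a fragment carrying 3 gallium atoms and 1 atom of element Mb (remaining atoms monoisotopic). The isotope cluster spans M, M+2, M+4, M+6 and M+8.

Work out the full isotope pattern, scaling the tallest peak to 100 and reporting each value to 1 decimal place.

31.9 : 92.6 : 100.0 : 47.7 : 8.5

Gallium pattern (n=3): 0.2170818 : 0.4323576 : 0.2870394 : 0.0635212
Element Mb pattern (n=1): 0.5239 : 0.4761
Convolve the two distributions (both contribute in 2-u steps):
  M: 0.2170818×0.5239 = 0.113729
  M+2: 0.2170818×0.4761 + 0.4323576×0.5239 = 0.329865
  M+4: 0.4323576×0.4761 + 0.2870394×0.5239 = 0.356225
  M+6: 0.2870394×0.4761 + 0.0635212×0.5239 = 0.169938
  M+8: 0.0635212×0.4761 = 0.030242
Scale to base peak (0.356225) = 100: 31.9 : 92.6 : 100.0 : 47.7 : 8.5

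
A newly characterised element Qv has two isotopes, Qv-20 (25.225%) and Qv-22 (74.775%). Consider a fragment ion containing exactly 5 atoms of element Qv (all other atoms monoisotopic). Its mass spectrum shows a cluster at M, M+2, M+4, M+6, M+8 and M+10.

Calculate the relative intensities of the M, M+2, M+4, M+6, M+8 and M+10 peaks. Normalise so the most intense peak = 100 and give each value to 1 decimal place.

0.3 : 3.8 : 22.8 : 67.5 : 100.0 : 59.3

Expanding (0.25225 + 0.74775)^5:
P(M) = 0.25225^5 = 0.001021
P(M+2) = 5 × 0.25225^4 × 0.74775^1 = 0.015137
P(M+4) = 10 × 0.25225^3 × 0.74775^2 = 0.089744
P(M+6) = 10 × 0.25225^2 × 0.74775^3 = 0.266031
P(M+8) = 5 × 0.25225^1 × 0.74775^4 = 0.394300
P(M+10) = 0.74775^5 = 0.233766
The M+8 peak is largest (0.394300); scaling to 100 gives 0.3 : 3.8 : 22.8 : 67.5 : 100.0 : 59.3.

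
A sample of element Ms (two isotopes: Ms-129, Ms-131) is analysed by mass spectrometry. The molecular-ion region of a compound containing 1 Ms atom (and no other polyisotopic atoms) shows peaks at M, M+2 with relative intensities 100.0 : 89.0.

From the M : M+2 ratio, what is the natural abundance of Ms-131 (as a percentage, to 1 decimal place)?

47.1%

Write p for the Ms-129 fraction. I(M+2)/I(M) = [C(1,1)·p^0·(1−p)] / p^1 = 1·(1−p)/p = 89.0/100.0 = 0.8900
(1−p)/p = 0.8900/1 = 0.8900  ⇒  p = 1/(1 + 0.8900) = 0.5291
Ms-129: 52.9%, Ms-131: 47.1%.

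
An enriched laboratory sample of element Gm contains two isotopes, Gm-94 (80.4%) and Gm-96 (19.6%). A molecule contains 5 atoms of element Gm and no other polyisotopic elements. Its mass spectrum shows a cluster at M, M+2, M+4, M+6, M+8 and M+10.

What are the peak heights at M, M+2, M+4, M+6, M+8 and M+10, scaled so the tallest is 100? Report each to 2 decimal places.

The 5 Gm atoms are independent, so intensities follow the terms of (0.804 + 0.196)^5.
P(M) = 0.804^5 = 0.335954
P(M+2) = 5 × 0.804^4 × 0.196^1 = 0.409497
P(M+4) = 10 × 0.804^3 × 0.196^2 = 0.199655
P(M+6) = 10 × 0.804^2 × 0.196^3 = 0.048672
P(M+8) = 5 × 0.804^1 × 0.196^4 = 0.005933
P(M+10) = 0.196^5 = 0.000289
The M+2 peak is largest (0.409497); scaling to 100 gives 82.04 : 100.00 : 48.76 : 11.89 : 1.45 : 0.07.

82.04 : 100.00 : 48.76 : 11.89 : 1.45 : 0.07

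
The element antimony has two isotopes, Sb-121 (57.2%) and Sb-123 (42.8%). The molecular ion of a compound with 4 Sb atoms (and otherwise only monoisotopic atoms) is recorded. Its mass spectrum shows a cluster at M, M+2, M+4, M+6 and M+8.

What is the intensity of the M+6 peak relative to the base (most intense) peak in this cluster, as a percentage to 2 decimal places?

Binomial terms of (0.572 + 0.428)^4: M 0.1070, M+2 0.3204, M+4 0.3596, M+6 0.1794, M+8 0.0336 → M+4 is the base peak.
P(M+4) = C(4,2) × 0.572^2 × 0.428^2 = 6 × 0.327184 × 0.183184 = 0.359609 (base)
P(M+6) = C(4,3) × 0.572^1 × 0.428^3 = 4 × 0.5720 × 0.07840275 = 0.179385
Relative intensity = 0.179385 / 0.359609 × 100 = 49.88

49.88%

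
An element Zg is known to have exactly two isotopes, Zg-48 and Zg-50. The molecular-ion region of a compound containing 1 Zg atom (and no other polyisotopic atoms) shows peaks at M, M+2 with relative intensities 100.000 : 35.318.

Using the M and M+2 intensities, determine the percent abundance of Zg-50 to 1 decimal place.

Let p = fractional abundance of Zg-48. I(M+2)/I(M) = [C(1,1)·p^0·(1−p)] / p^1 = 1·(1−p)/p = 35.318/100.000 = 0.3532
(1−p)/p = 0.3532/1 = 0.3532  ⇒  p = 1/(1 + 0.3532) = 0.7390
Zg-48: 73.9%, Zg-50: 26.1%.

26.1%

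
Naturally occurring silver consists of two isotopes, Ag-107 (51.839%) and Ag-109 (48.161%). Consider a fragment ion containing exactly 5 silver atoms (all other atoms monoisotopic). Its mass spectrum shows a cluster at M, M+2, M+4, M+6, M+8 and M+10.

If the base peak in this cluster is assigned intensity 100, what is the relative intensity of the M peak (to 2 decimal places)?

Binomial terms of (0.51839 + 0.48161)^5: M 0.0374, M+2 0.1739, M+4 0.3231, M+6 0.3002, M+8 0.1394, M+10 0.0259 → M+4 is the base peak.
P(M+4) = C(5,2) × 0.51839^3 × 0.48161^2 = 10 × 0.13930601 × 0.23194819 = 0.323118 (base)
P(M) = C(5,0) × 0.51839^5 × 0.48161^0 = 1 × 0.03743545 × 1.0000 = 0.037435
Relative intensity = 0.037435 / 0.323118 × 100 = 11.59

11.59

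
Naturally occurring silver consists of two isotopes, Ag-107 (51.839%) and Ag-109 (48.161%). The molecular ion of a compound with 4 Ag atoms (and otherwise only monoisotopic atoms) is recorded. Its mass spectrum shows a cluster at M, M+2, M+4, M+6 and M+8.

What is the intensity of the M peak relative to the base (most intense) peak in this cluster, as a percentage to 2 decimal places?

Binomial terms of (0.51839 + 0.48161)^4: M 0.0722, M+2 0.2684, M+4 0.3740, M+6 0.2316, M+8 0.0538 → M+4 is the base peak.
P(M+4) = C(4,2) × 0.51839^2 × 0.48161^2 = 6 × 0.26872819 × 0.23194819 = 0.373986 (base)
P(M) = C(4,0) × 0.51839^4 × 0.48161^0 = 1 × 0.07221484 × 1.0000 = 0.072215
Relative intensity = 0.072215 / 0.373986 × 100 = 19.31

19.31%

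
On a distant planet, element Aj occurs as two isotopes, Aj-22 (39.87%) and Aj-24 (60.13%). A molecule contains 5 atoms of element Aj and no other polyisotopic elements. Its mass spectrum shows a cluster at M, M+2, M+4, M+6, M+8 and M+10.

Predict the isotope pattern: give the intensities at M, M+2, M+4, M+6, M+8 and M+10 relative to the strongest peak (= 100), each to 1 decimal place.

2.9 : 22.0 : 66.3 : 100.0 : 75.4 : 22.7

Each Aj atom is independently Aj-22 (p = 0.3987) or Aj-24 (q = 0.6013); the cluster is the binomial expansion (p + q)^5.
P(M) = 0.3987^5 = 0.010075
P(M+2) = 5 × 0.3987^4 × 0.6013^1 = 0.075971
P(M+4) = 10 × 0.3987^3 × 0.6013^2 = 0.229151
P(M+6) = 10 × 0.3987^2 × 0.6013^3 = 0.345594
P(M+8) = 5 × 0.3987^1 × 0.6013^4 = 0.260604
P(M+10) = 0.6013^5 = 0.078606
The M+6 peak is largest (0.345594); scaling to 100 gives 2.9 : 22.0 : 66.3 : 100.0 : 75.4 : 22.7.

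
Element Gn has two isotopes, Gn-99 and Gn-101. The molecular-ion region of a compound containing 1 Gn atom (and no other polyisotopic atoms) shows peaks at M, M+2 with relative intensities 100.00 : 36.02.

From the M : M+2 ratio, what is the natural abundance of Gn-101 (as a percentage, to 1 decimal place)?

26.5%

Let p = fractional abundance of Gn-99. I(M+2)/I(M) = [C(1,1)·p^0·(1−p)] / p^1 = 1·(1−p)/p = 36.02/100.00 = 0.3602
(1−p)/p = 0.3602/1 = 0.3602  ⇒  p = 1/(1 + 0.3602) = 0.7352
Gn-99: 73.5%, Gn-101: 26.5%.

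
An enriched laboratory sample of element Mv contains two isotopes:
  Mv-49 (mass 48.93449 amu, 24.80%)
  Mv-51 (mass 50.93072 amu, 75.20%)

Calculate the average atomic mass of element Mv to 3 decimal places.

Ar = Σ fᵢ·mᵢ = 0.2480 × 48.93449 + 0.7520 × 50.93072
= 12.135754 + 38.299901 = 50.435655 amu

50.436 amu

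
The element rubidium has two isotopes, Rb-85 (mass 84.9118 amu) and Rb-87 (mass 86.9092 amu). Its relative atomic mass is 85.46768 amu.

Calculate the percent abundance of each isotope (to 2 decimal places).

Writing the weighted mean with unknown fraction x of Rb-85:
84.9118·x + 86.9092·(1 − x) = 85.46768
(84.9118 − 86.9092)·x = 85.46768 − 86.9092
x = -1.44152 / -1.9974 = 0.72170 → 72.17% Rb-85, 27.83% Rb-87.

Rb-85: 72.17%, Rb-87: 27.83%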